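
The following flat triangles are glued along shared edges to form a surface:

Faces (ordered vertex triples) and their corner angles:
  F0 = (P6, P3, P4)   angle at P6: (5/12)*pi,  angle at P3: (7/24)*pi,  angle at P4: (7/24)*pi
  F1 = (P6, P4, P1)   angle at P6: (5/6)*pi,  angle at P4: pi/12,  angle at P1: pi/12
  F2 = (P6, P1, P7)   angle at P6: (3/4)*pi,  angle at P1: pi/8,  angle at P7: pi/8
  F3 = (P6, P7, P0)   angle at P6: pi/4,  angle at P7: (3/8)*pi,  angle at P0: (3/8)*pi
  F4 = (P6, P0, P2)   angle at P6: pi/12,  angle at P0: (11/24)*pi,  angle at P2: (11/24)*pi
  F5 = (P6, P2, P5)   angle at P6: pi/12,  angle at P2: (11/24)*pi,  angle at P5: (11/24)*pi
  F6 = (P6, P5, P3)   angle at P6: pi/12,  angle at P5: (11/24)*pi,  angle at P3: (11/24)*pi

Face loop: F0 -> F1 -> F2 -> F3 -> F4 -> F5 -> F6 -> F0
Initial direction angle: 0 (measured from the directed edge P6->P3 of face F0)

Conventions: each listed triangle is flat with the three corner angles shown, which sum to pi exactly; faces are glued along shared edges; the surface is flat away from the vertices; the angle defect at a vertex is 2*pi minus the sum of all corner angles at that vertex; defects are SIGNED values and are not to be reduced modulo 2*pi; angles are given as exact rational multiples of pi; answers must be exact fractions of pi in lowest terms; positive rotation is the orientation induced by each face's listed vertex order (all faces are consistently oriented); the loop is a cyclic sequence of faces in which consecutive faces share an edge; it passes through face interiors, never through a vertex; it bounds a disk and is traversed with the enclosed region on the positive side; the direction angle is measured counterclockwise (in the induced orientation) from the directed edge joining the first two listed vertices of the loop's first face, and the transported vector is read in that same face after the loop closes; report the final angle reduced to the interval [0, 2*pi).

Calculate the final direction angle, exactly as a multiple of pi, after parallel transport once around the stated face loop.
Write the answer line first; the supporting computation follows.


Answer: final direction angle = (3/2)*pi

enclosed vertex P6: corner angles sum to (5/2)*pi, defect = 2*pi - (5/2)*pi = -pi/2
holonomy = initial angle + sum of enclosed defects (mod 2*pi), positive in the induced orientation
final angle = 0 - pi/2 = (3/2)*pi (mod 2*pi)


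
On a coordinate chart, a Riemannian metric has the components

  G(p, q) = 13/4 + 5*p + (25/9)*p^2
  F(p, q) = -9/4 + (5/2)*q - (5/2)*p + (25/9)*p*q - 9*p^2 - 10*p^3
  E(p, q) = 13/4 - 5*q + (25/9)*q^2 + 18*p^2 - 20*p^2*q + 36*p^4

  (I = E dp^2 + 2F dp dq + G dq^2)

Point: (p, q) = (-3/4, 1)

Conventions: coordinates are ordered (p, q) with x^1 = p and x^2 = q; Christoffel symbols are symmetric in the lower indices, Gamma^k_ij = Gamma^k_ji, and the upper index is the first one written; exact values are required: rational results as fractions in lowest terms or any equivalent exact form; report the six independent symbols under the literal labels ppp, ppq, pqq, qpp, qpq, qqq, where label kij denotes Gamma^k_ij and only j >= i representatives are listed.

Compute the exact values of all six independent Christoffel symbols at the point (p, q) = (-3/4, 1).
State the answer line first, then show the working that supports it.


Answer: Gamma_ppp = -16632/6541, Gamma_ppq = -3080/6541, Gamma_pqq = 0, Gamma_qpp = 1296/6541, Gamma_qpq = 240/6541, Gamma_qqq = 0

E = 6505/576, F = -77/96, G = 17/16 at the point
E_p = -231/4, E_q = -385/36, F_p = -223/72, F_q = 5/12, G_p = 5/6, G_q = 0
EG - F^2 = 6541/576;  g^inv = (576/6541) * [[17/16, 77/96], [77/96, 6505/576]]
first-kind symbols [ij,l] = (1/2)(d_i g_jl + d_j g_il - d_l g_ij): [pp,p] = E_p/2 = -231/8, [pp,q] = F_p - E_q/2 = 9/4, [pq,p] = E_q/2 = -385/72, [pq,q] = G_p/2 = 5/12, [qq,p] = F_q - G_p/2 = 0, [qq,q] = G_q/2 = 0
Gamma^p_ij = (G*[ij,p] - F*[ij,q])/(EG - F^2), Gamma^q_ij = (E*[ij,q] - F*[ij,p])/(EG - F^2)


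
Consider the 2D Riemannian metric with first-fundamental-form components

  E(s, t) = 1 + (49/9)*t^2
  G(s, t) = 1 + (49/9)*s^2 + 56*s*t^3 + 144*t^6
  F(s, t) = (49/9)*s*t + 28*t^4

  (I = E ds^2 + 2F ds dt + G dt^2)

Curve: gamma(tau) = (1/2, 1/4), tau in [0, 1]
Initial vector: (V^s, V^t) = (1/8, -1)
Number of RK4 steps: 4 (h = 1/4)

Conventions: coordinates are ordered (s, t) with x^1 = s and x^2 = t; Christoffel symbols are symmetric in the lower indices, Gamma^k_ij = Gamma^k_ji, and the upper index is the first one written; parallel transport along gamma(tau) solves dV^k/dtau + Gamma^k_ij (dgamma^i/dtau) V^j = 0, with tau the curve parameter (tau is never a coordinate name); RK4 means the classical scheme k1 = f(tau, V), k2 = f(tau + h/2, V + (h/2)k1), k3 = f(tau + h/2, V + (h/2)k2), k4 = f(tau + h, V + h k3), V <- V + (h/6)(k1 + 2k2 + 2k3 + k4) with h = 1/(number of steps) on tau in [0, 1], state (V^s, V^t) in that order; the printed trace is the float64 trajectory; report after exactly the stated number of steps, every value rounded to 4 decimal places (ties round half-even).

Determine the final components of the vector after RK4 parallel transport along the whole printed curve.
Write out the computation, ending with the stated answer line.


gamma'(tau) = (0, 0); f(tau, V)^k = -Gamma^k_ij(gamma(tau)) gamma'^i(tau) V^j; h = 1/4; intermediate values shown to 6 dp
curve data and Christoffel symbols at the stage parameters:
  tau = 0.000000: gamma = (0.500000, 0.250000), gamma' = (0.000000, 0.000000); Gamma_sss = 0.000000, Gamma_sst = 0.428825, Gamma_stt = 0.413510, Gamma_tss = 0.000000, Gamma_tst = 0.995487, Gamma_ttt = 0.959934
  tau = 0.125000: gamma = (0.500000, 0.250000), gamma' = (0.000000, 0.000000); Gamma_sss = 0.000000, Gamma_sst = 0.428825, Gamma_stt = 0.413510, Gamma_tss = 0.000000, Gamma_tst = 0.995487, Gamma_ttt = 0.959934
  tau = 0.250000: gamma = (0.500000, 0.250000), gamma' = (0.000000, 0.000000); Gamma_sss = 0.000000, Gamma_sst = 0.428825, Gamma_stt = 0.413510, Gamma_tss = 0.000000, Gamma_tst = 0.995487, Gamma_ttt = 0.959934
  tau = 0.375000: gamma = (0.500000, 0.250000), gamma' = (0.000000, 0.000000); Gamma_sss = 0.000000, Gamma_sst = 0.428825, Gamma_stt = 0.413510, Gamma_tss = 0.000000, Gamma_tst = 0.995487, Gamma_ttt = 0.959934
  tau = 0.500000: gamma = (0.500000, 0.250000), gamma' = (0.000000, 0.000000); Gamma_sss = 0.000000, Gamma_sst = 0.428825, Gamma_stt = 0.413510, Gamma_tss = 0.000000, Gamma_tst = 0.995487, Gamma_ttt = 0.959934
  tau = 0.625000: gamma = (0.500000, 0.250000), gamma' = (0.000000, 0.000000); Gamma_sss = 0.000000, Gamma_sst = 0.428825, Gamma_stt = 0.413510, Gamma_tss = 0.000000, Gamma_tst = 0.995487, Gamma_ttt = 0.959934
  tau = 0.750000: gamma = (0.500000, 0.250000), gamma' = (0.000000, 0.000000); Gamma_sss = 0.000000, Gamma_sst = 0.428825, Gamma_stt = 0.413510, Gamma_tss = 0.000000, Gamma_tst = 0.995487, Gamma_ttt = 0.959934
  tau = 0.875000: gamma = (0.500000, 0.250000), gamma' = (0.000000, 0.000000); Gamma_sss = 0.000000, Gamma_sst = 0.428825, Gamma_stt = 0.413510, Gamma_tss = 0.000000, Gamma_tst = 0.995487, Gamma_ttt = 0.959934
  tau = 1.000000: gamma = (0.500000, 0.250000), gamma' = (0.000000, 0.000000); Gamma_sss = 0.000000, Gamma_sst = 0.428825, Gamma_stt = 0.413510, Gamma_tss = 0.000000, Gamma_tst = 0.995487, Gamma_ttt = 0.959934
step 0: V^s = 0.1250, V^t = -1.0000
step 1: k1 = (0.000000, 0.000000), k2 = (0.000000, 0.000000), k3 = (0.000000, 0.000000), k4 = (0.000000, 0.000000); V <- V + (h/6)(k1 + 2k2 + 2k3 + k4): V^s = 0.1250, V^t = -1.0000
step 2: k1 = (0.000000, 0.000000), k2 = (0.000000, 0.000000), k3 = (0.000000, 0.000000), k4 = (0.000000, 0.000000); V <- V + (h/6)(k1 + 2k2 + 2k3 + k4): V^s = 0.1250, V^t = -1.0000
step 3: k1 = (0.000000, 0.000000), k2 = (0.000000, 0.000000), k3 = (0.000000, 0.000000), k4 = (0.000000, 0.000000); V <- V + (h/6)(k1 + 2k2 + 2k3 + k4): V^s = 0.1250, V^t = -1.0000
step 4: k1 = (0.000000, 0.000000), k2 = (0.000000, 0.000000), k3 = (0.000000, 0.000000), k4 = (0.000000, 0.000000); V <- V + (h/6)(k1 + 2k2 + 2k3 + k4): V^s = 0.1250, V^t = -1.0000

Answer: V^s = 0.1250, V^t = -1.0000


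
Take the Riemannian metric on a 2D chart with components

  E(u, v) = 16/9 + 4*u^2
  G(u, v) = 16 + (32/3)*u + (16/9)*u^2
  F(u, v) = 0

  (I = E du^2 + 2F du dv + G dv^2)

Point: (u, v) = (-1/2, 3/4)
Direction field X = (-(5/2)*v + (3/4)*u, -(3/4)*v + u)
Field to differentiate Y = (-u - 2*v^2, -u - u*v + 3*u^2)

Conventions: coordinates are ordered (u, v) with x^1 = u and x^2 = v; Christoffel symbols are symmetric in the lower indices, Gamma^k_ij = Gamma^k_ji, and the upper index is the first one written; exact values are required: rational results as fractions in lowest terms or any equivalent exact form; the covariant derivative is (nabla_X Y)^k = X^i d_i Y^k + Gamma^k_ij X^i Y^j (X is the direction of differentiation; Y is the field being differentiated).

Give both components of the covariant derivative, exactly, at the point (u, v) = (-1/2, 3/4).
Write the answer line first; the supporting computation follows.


Answer: (nabla_X Y)^u = 115/16, (nabla_X Y)^v = 2867/320

E = 25/9, F = 0, G = 100/9 at the point
E_u = -4, E_v = 0, F_u = 0, F_v = 0, G_u = 80/9, G_v = 0
EG - F^2 = 2500/81;  g^inv = (81/2500) * [[100/9, 0], [0, 25/9]]
first-kind symbols [ij,l] = (1/2)(d_i g_jl + d_j g_il - d_l g_ij): [uu,u] = E_u/2 = -2, [uu,v] = F_u - E_v/2 = 0, [uv,u] = E_v/2 = 0, [uv,v] = G_u/2 = 40/9, [vv,u] = F_v - G_u/2 = -40/9, [vv,v] = G_v/2 = 0
Gamma^u_ij = (G*[ij,u] - F*[ij,v])/(EG - F^2), Gamma^v_ij = (E*[ij,v] - F*[ij,u])/(EG - F^2)
Gamma_uuu = -18/25, Gamma_uuv = 0, Gamma_uvv = -8/5, Gamma_vuu = 0, Gamma_vuv = 2/5, Gamma_vvv = 0
X = (-9/4, -17/16), Y = (-5/8, 13/8) at the point


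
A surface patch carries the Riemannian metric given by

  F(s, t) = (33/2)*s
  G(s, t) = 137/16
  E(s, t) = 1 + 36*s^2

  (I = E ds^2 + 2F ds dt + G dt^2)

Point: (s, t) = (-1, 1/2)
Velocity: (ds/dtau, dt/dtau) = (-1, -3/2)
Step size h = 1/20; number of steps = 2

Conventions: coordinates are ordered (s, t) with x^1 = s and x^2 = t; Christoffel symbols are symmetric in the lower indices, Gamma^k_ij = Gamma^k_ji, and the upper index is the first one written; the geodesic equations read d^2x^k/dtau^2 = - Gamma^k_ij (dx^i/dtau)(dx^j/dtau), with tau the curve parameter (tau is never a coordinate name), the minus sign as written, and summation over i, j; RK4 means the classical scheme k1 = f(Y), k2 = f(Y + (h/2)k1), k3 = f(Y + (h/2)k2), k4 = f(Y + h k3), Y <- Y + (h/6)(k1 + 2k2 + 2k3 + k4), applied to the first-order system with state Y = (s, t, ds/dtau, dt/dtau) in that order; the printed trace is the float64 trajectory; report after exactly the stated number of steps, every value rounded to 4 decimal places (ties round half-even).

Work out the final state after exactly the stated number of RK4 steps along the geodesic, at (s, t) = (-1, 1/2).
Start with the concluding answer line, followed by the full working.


Answer: s = -1.0962, t = 0.3483, ds/dtau = -0.9273, dt/dtau = -1.5319

f(Y) = (ds/dtau, dt/dtau, -Gamma^s_ij Y'^i Y'^j, -Gamma^t_ij Y'^i Y'^j) with the Gammas evaluated at the stage position; h = 0.050000; intermediate values shown to 6 dp
step 0: s = -1.0000, t = 0.5000, ds/dtau = -1.0000, dt/dtau = -1.5000
step 1:
  k1: at (s, t) = (-1.000000, 0.500000), (ds/dtau, dt/dtau) = (-1.000000, -1.500000); Gamma_sss = -0.807854, Gamma_sst = 0.000000, Gamma_stt = 0.000000, Gamma_tss = 0.370266, Gamma_tst = 0.000000, Gamma_ttt = 0.000000; k1 = (-1.000000, -1.500000, 0.807854, -0.370266)
  k2: at (s, t) = (-1.025000, 0.462500), (ds/dtau, dt/dtau) = (-0.979804, -1.509257); Gamma_sss = -0.795516, Gamma_sst = 0.000000, Gamma_stt = 0.000000, Gamma_tss = 0.355718, Gamma_tst = 0.000000, Gamma_ttt = 0.000000; k2 = (-0.979804, -1.509257, 0.763707, -0.341495)
  k3: at (s, t) = (-1.024495, 0.462269), (ds/dtau, dt/dtau) = (-0.980907, -1.508537); Gamma_sss = -0.795763, Gamma_sst = 0.000000, Gamma_stt = 0.000000, Gamma_tss = 0.356004, Gamma_tst = 0.000000, Gamma_ttt = 0.000000; k3 = (-0.980907, -1.508537, 0.765667, -0.342540)
  k4: at (s, t) = (-1.049045, 0.424573), (ds/dtau, dt/dtau) = (-0.961717, -1.517127); Gamma_sss = -0.783839, Gamma_sst = 0.000000, Gamma_stt = 0.000000, Gamma_tss = 0.342463, Gamma_tst = 0.000000, Gamma_ttt = 0.000000; k4 = (-0.961717, -1.517127, 0.724972, -0.316744)
  Y <- Y + (h/6)(k1 + 2k2 + 2k3 + k4): s = -1.0490, t = 0.4246, ds/dtau = -0.9617, dt/dtau = -1.5171
step 2:
  k1: at (s, t) = (-1.049026, 0.424561), (ds/dtau, dt/dtau) = (-0.961737, -1.517126); Gamma_sss = -0.783848, Gamma_sst = 0.000000, Gamma_stt = 0.000000, Gamma_tss = 0.342473, Gamma_tst = 0.000000, Gamma_ttt = 0.000000; k1 = (-0.961737, -1.517126, 0.725011, -0.316767)
  k2: at (s, t) = (-1.073070, 0.386633), (ds/dtau, dt/dtau) = (-0.943612, -1.525045); Gamma_sss = -0.772367, Gamma_sst = 0.000000, Gamma_stt = 0.000000, Gamma_tss = 0.329896, Gamma_tst = 0.000000, Gamma_ttt = 0.000000; k2 = (-0.943612, -1.525045, 0.687718, -0.293741)
  k3: at (s, t) = (-1.072616, 0.386435), (ds/dtau, dt/dtau) = (-0.944544, -1.524469); Gamma_sss = -0.772582, Gamma_sst = 0.000000, Gamma_stt = 0.000000, Gamma_tss = 0.330127, Gamma_tst = 0.000000, Gamma_ttt = 0.000000; k3 = (-0.944544, -1.524469, 0.689269, -0.294527)
  k4: at (s, t) = (-1.096253, 0.348337), (ds/dtau, dt/dtau) = (-0.927273, -1.531852); Gamma_sss = -0.761489, Gamma_sst = 0.000000, Gamma_stt = 0.000000, Gamma_tss = 0.318371, Gamma_tst = 0.000000, Gamma_ttt = 0.000000; k4 = (-0.927273, -1.531852, 0.654755, -0.273747)
  Y <- Y + (h/6)(k1 + 2k2 + 2k3 + k4): s = -1.0962, t = 0.3483, ds/dtau = -0.9273, dt/dtau = -1.5319


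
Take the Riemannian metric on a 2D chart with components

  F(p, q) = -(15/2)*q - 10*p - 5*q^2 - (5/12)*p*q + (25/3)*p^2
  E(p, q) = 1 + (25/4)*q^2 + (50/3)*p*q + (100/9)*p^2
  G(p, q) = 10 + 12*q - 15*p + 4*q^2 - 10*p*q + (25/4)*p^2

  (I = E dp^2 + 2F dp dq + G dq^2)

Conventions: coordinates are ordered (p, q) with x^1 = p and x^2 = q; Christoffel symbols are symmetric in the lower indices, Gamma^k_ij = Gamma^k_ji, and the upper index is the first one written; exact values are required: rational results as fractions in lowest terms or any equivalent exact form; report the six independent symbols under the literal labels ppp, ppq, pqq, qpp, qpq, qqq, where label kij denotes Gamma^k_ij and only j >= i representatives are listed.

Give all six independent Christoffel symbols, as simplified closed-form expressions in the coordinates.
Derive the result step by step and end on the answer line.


E = 1 + (25/4)*q^2 + (50/3)*p*q + (100/9)*p^2; F = -(15/2)*q - 10*p - 5*q^2 - (5/12)*p*q + (25/3)*p^2; G = 10 + 12*q - 15*p + 4*q^2 - 10*p*q + (25/4)*p^2
Gamma^k_ij = (1/2) g^{kl} (d_i g_jl + d_j g_il - d_l g_ij), with g^inv = (1/(EG-F^2)) [[G, -F], [-F, E]]
first partials: E_p = (50/3)*q + (200/9)*p, E_q = (25/2)*q + (50/3)*p, F_p = -10 - (5/12)*q + (50/3)*p, F_q = -15/2 - 10*q - (5/12)*p, G_p = -15 - 10*q + (25/2)*p, G_q = 12 + 8*q - 10*p
D = EG - F^2 = 10 + 12*q - 15*p + (41/4)*q^2 + (20/3)*p*q + (625/36)*p^2
expanded: Gamma^p_pp = (G E_p - 2F F_p + F E_q)/(2D), Gamma^p_pq = (G E_q - F G_p)/(2D), Gamma^p_qq = (2G F_q - G G_p - F G_q)/(2D), Gamma^q_pp = (2E F_p - E E_q - F E_p)/(2D), Gamma^q_pq = (E G_p - F E_q)/(2D), Gamma^q_qq = (E G_q - 2F F_q + F G_p)/(2D); substitute and cancel common factors

Answer: Gamma_ppp = (400*p + 300*q)/(625*p^2 + 240*p*q - 540*p + 369*q^2 + 432*q + 360), Gamma_ppq = (300*p + 225*q)/(625*p^2 + 240*p*q - 540*p + 369*q^2 + 432*q + 360), Gamma_pqq = (-240*p - 180*q)/(625*p^2 + 240*p*q - 540*p + 369*q^2 + 432*q + 360), Gamma_qpp = (300*p - 240*q - 360)/(625*p^2 + 240*p*q - 540*p + 369*q^2 + 432*q + 360), Gamma_qpq = (225*p - 180*q - 270)/(625*p^2 + 240*p*q - 540*p + 369*q^2 + 432*q + 360), Gamma_qqq = (-180*p + 144*q + 216)/(625*p^2 + 240*p*q - 540*p + 369*q^2 + 432*q + 360)


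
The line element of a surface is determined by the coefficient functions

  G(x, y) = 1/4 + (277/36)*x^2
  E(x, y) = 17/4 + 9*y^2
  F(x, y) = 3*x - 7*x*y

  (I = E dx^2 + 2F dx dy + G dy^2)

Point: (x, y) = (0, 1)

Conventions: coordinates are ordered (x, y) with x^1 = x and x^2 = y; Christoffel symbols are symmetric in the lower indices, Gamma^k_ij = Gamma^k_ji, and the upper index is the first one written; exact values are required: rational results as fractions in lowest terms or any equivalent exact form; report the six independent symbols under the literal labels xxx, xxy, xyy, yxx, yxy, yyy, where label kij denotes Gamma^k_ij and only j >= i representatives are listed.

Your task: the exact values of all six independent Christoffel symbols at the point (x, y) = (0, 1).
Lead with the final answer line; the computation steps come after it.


Answer: Gamma_xxx = 0, Gamma_xxy = 36/53, Gamma_xyy = 0, Gamma_yxx = -52, Gamma_yxy = 0, Gamma_yyy = 0

E = 53/4, F = 0, G = 1/4 at the point
E_x = 0, E_y = 18, F_x = -4, F_y = 0, G_x = 0, G_y = 0
EG - F^2 = 53/16;  g^inv = (16/53) * [[1/4, 0], [0, 53/4]]
first-kind symbols [ij,l] = (1/2)(d_i g_jl + d_j g_il - d_l g_ij): [xx,x] = E_x/2 = 0, [xx,y] = F_x - E_y/2 = -13, [xy,x] = E_y/2 = 9, [xy,y] = G_x/2 = 0, [yy,x] = F_y - G_x/2 = 0, [yy,y] = G_y/2 = 0
Gamma^x_ij = (G*[ij,x] - F*[ij,y])/(EG - F^2), Gamma^y_ij = (E*[ij,y] - F*[ij,x])/(EG - F^2)


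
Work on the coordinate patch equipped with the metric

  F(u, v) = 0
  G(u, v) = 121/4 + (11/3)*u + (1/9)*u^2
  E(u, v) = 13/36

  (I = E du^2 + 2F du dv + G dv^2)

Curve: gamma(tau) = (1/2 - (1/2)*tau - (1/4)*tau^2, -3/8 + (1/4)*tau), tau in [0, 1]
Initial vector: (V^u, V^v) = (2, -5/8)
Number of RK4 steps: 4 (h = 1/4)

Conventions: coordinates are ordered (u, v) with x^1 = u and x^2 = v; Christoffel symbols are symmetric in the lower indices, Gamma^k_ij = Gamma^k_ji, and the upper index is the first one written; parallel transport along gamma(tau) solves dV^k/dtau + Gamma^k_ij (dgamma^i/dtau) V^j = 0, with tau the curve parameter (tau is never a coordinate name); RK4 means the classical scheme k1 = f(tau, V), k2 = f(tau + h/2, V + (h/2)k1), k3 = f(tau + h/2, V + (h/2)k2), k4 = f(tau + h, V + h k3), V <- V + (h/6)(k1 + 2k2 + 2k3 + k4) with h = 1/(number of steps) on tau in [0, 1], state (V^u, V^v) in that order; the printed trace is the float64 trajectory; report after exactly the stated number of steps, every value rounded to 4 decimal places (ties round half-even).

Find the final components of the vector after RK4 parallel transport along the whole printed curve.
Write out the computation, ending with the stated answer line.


gamma'(tau) = (-1/2 - (1/2)*tau, 1/4); f(tau, V)^k = -Gamma^k_ij(gamma(tau)) gamma'^i(tau) V^j; h = 1/4; intermediate values shown to 6 dp
curve data and Christoffel symbols at the stage parameters:
  tau = 0.000000: gamma = (0.500000, -0.375000), gamma' = (-0.500000, 0.250000); Gamma_uuu = 0.000000, Gamma_uuv = 0.000000, Gamma_uvv = -5.230769, Gamma_vuu = 0.000000, Gamma_vuv = 0.058824, Gamma_vvv = 0.000000
  tau = 0.125000: gamma = (0.433594, -0.343750), gamma' = (-0.562500, 0.250000); Gamma_uuu = 0.000000, Gamma_uuv = 0.000000, Gamma_uvv = -5.210337, Gamma_vuu = 0.000000, Gamma_vuv = 0.059054, Gamma_vvv = 0.000000
  tau = 0.250000: gamma = (0.359375, -0.312500), gamma' = (-0.625000, 0.250000); Gamma_uuu = 0.000000, Gamma_uuv = 0.000000, Gamma_uvv = -5.187500, Gamma_vuu = 0.000000, Gamma_vuv = 0.059314, Gamma_vvv = 0.000000
  tau = 0.375000: gamma = (0.277344, -0.281250), gamma' = (-0.687500, 0.250000); Gamma_uuu = 0.000000, Gamma_uuv = 0.000000, Gamma_uvv = -5.162260, Gamma_vuu = 0.000000, Gamma_vuv = 0.059604, Gamma_vvv = 0.000000
  tau = 0.500000: gamma = (0.187500, -0.250000), gamma' = (-0.750000, 0.250000); Gamma_uuu = 0.000000, Gamma_uuv = 0.000000, Gamma_uvv = -5.134615, Gamma_vuu = 0.000000, Gamma_vuv = 0.059925, Gamma_vvv = 0.000000
  tau = 0.625000: gamma = (0.089844, -0.218750), gamma' = (-0.812500, 0.250000); Gamma_uuu = 0.000000, Gamma_uuv = 0.000000, Gamma_uvv = -5.104567, Gamma_vuu = 0.000000, Gamma_vuv = 0.060278, Gamma_vvv = 0.000000
  tau = 0.750000: gamma = (-0.015625, -0.187500), gamma' = (-0.875000, 0.250000); Gamma_uuu = 0.000000, Gamma_uuv = 0.000000, Gamma_uvv = -5.072115, Gamma_vuu = 0.000000, Gamma_vuv = 0.060664, Gamma_vvv = 0.000000
  tau = 0.875000: gamma = (-0.128906, -0.156250), gamma' = (-0.937500, 0.250000); Gamma_uuu = 0.000000, Gamma_uuv = 0.000000, Gamma_uvv = -5.037260, Gamma_vuu = 0.000000, Gamma_vuv = 0.061083, Gamma_vvv = 0.000000
  tau = 1.000000: gamma = (-0.250000, -0.125000), gamma' = (-1.000000, 0.250000); Gamma_uuu = 0.000000, Gamma_uuv = 0.000000, Gamma_uvv = -5.000000, Gamma_vuu = 0.000000, Gamma_vuv = 0.061538, Gamma_vvv = 0.000000
step 0: V^u = 2.0000, V^v = -0.6250
step 1: k1 = (-0.817308, -0.047794), k2 = (-0.821897, -0.048979), k3 = (-0.822090, -0.048975), k4 = (-0.826425, -0.050233); V <- V + (h/6)(k1 + 2k2 + 2k3 + k4): V^u = 1.7945, V^v = -0.6372
step 2: k1 = (-0.826430, -0.050234), k2 = (-0.830513, -0.051571), k3 = (-0.830728, -0.051570), k4 = (-0.834555, -0.052993); V <- V + (h/6)(k1 + 2k2 + 2k3 + k4): V^u = 1.5869, V^v = -0.6501
step 3: k1 = (-0.834559, -0.052993), k2 = (-0.838129, -0.054507), k3 = (-0.838370, -0.054509), k4 = (-0.841681, -0.056121); V <- V + (h/6)(k1 + 2k2 + 2k3 + k4): V^u = 1.3773, V^v = -0.6638
step 4: k1 = (-0.841685, -0.056122), k2 = (-0.844736, -0.057839), k3 = (-0.845006, -0.057846), k4 = (-0.847795, -0.059677); V <- V + (h/6)(k1 + 2k2 + 2k3 + k4): V^u = 1.1661, V^v = -0.6782

Answer: V^u = 1.1661, V^v = -0.6782


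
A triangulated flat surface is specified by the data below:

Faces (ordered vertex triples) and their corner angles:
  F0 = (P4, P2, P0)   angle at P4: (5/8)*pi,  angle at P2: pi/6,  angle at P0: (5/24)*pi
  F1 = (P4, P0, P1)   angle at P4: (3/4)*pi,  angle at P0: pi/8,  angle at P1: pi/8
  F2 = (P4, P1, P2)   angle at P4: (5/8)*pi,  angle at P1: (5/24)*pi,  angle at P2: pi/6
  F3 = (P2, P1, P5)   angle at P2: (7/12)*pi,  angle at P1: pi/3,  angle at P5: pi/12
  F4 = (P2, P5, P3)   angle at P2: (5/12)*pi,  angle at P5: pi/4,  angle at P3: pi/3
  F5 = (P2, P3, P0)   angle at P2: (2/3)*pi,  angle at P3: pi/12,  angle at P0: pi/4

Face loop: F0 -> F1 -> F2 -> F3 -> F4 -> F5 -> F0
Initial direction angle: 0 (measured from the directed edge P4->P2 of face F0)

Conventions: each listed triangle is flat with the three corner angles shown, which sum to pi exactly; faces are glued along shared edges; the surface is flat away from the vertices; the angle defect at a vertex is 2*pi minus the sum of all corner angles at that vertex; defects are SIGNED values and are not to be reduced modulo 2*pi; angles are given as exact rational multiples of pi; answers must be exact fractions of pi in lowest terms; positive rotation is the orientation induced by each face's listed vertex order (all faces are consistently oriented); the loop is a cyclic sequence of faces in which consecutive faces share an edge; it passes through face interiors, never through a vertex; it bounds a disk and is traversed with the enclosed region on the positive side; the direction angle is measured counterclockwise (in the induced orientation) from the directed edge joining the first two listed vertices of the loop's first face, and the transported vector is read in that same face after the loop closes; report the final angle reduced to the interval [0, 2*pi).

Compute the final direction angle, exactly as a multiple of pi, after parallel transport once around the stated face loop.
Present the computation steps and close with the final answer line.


enclosed vertex P2: corner angles sum to 2*pi, defect = 2*pi - 2*pi = 0
enclosed vertex P4: corner angles sum to 2*pi, defect = 2*pi - 2*pi = 0
the rotation equals the total enclosed defect, so the final angle is initial + defects (mod 2*pi)
final angle = 0 + 0 = 0 (mod 2*pi)

Answer: final direction angle = 0


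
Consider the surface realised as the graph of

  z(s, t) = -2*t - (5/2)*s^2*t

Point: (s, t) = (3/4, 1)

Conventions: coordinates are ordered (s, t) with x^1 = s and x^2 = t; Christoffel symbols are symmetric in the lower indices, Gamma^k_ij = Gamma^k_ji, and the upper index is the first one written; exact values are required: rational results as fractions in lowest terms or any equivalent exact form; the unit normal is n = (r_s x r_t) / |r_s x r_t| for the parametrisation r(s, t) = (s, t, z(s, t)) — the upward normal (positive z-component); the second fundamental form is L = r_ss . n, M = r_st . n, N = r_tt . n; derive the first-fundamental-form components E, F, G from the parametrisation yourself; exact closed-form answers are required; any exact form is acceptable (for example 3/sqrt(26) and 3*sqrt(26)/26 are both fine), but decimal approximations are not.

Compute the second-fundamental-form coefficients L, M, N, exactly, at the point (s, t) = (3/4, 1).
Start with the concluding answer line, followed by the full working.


Answer: L = -32*sqrt(27305)/5461, M = -24*sqrt(27305)/5461, N = 0

z_s = -15/4, z_t = -109/32, z_ss = -5, z_st = -15/4, z_tt = 0
E = 241/16, F = 1635/128, G = 12905/1024; answer radicand W^2 = 27305/1024
unnormalised second-form numerators: l = -5, m = -15/4, n = 0; L = l/sqrt(27305/1024), and similarly M = m/sqrt(W^2), N = n/sqrt(W^2)


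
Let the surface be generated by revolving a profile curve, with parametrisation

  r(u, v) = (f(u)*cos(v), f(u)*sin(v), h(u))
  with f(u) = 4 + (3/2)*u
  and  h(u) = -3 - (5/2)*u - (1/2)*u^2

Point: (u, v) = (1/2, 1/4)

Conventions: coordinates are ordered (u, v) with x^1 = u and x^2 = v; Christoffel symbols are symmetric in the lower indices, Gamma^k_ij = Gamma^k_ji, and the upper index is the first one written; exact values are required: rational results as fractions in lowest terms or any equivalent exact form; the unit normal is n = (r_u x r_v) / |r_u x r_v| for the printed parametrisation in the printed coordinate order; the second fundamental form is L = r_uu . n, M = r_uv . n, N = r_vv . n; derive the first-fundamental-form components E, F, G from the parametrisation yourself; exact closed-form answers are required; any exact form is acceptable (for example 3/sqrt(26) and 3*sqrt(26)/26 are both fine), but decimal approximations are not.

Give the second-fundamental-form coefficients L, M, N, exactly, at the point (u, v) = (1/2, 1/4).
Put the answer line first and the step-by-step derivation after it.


Answer: L = -sqrt(5)/5, M = 0, N = -19*sqrt(5)/10

f = 19/4, f' = 3/2, f'' = 0, h' = -3, h'' = -1
E = 45/4, F = 0, G = 361/16; answer radicand W^2 = 45/4
unnormalised second-form numerators: l = -3/2, m = 0, n = -57/4; L = l/sqrt(45/4), and similarly M = m/sqrt(W^2), N = n/sqrt(W^2)


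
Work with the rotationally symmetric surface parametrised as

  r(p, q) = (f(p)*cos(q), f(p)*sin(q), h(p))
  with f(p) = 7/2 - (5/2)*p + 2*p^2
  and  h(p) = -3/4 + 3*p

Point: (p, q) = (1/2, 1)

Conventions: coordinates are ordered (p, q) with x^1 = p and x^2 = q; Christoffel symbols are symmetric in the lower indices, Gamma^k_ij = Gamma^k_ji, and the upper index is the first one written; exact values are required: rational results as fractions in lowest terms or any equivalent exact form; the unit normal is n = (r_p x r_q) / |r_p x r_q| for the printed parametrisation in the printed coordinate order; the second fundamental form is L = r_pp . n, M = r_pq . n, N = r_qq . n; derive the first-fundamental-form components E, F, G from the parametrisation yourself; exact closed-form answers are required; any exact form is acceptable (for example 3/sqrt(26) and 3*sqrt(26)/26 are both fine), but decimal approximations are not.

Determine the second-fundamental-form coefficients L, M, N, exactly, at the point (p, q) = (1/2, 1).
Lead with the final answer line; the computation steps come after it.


Answer: L = -24*sqrt(37)/37, M = 0, N = 33*sqrt(37)/74

f = 11/4, f' = -1/2, f'' = 4, h' = 3, h'' = 0
E = 37/4, F = 0, G = 121/16; answer radicand W^2 = 37/4
unnormalised second-form numerators: l = -12, m = 0, n = 33/4; L = l/sqrt(37/4), and similarly M = m/sqrt(W^2), N = n/sqrt(W^2)


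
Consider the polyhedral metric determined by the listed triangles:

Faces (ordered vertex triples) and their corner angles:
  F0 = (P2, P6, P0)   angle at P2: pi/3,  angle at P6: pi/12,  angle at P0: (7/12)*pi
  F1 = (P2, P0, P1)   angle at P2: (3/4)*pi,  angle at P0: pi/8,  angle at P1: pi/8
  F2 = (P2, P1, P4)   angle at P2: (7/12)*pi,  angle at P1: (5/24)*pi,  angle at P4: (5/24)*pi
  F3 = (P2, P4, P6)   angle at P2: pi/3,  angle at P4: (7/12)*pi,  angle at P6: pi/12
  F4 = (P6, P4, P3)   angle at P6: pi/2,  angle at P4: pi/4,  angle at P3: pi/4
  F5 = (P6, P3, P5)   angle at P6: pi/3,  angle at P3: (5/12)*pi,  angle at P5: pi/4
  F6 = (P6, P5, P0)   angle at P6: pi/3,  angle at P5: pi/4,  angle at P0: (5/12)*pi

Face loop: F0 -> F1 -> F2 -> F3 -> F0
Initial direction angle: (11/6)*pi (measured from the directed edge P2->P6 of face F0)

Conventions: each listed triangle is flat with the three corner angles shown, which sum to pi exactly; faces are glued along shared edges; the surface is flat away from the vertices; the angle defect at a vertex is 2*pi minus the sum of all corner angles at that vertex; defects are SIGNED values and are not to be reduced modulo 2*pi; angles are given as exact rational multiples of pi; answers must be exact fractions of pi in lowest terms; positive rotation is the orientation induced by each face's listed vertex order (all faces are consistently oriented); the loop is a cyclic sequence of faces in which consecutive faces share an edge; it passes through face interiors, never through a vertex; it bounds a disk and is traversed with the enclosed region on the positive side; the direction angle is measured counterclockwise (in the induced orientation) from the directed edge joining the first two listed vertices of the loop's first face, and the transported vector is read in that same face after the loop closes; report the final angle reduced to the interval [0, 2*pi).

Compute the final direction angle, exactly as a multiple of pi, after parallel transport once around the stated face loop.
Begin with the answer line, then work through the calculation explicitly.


Answer: final direction angle = (11/6)*pi

enclosed vertex P2: corner angles sum to 2*pi, defect = 2*pi - 2*pi = 0
adding the enclosed defects to the starting angle (mod 2*pi, induced orientation) gives the holonomy
final angle = (11/6)*pi + 0 = (11/6)*pi (mod 2*pi)


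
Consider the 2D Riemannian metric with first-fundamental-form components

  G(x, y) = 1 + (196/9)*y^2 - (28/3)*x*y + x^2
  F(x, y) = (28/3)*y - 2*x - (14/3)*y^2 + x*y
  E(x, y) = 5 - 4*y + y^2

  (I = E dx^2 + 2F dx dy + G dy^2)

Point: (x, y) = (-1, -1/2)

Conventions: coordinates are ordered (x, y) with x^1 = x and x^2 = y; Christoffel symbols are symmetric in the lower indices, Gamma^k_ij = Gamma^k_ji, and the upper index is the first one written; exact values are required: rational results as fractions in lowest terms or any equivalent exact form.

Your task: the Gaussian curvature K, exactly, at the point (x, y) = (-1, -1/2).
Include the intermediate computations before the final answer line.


E = 29/4, F = -10/3, G = 25/9, EG - F^2 = 325/36 at the point
E_x = 0, E_y = -5, F_x = -5/2, F_y = 13, G_x = 8/3, G_y = -112/9
E_yy = 2, F_xy = 1, G_xx = 2
Evaluate Brioschi's two determinant matrices M1, M2 and divide by (EG - F^2)^2.
M1 = [[-E_yy/2 + F_xy - G_xx/2, E_x/2, F_x - E_y/2], [F_y - G_x/2, E, F], [G_y/2, F, G]] = [[-1, 0, 0], [35/3, 29/4, -10/3], [-56/9, -10/3, 25/9]]; det M1 = -325/36
M2 = [[0, E_y/2, G_x/2], [E_y/2, E, F], [G_x/2, F, G]] = [[0, -5/2, 4/3], [-5/2, 29/4, -10/3], [4/3, -10/3, 25/9]]; det M2 = -289/36
det M1 - det M2 = -1; K = -1 / (325/36)^2 = -1296/105625

Answer: K = -1296/105625


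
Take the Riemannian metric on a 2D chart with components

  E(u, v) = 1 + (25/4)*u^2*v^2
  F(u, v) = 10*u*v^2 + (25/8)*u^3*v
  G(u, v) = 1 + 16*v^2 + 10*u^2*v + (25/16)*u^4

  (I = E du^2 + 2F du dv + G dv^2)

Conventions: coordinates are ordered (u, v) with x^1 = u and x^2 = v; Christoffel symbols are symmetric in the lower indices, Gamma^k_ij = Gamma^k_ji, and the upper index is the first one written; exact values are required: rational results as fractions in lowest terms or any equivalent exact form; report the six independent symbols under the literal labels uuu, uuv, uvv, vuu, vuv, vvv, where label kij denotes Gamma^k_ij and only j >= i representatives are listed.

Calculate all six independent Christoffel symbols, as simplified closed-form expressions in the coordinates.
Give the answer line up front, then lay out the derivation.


Answer: Gamma_uuu = 100*u*v^2/(25*u^4 + 100*u^2*v^2 + 160*u^2*v + 256*v^2 + 16), Gamma_uuv = 100*u^2*v/(25*u^4 + 100*u^2*v^2 + 160*u^2*v + 256*v^2 + 16), Gamma_uvv = 160*u*v/(25*u^4 + 100*u^2*v^2 + 160*u^2*v + 256*v^2 + 16), Gamma_vuu = (50*u^2*v + 160*v^2)/(25*u^4 + 100*u^2*v^2 + 160*u^2*v + 256*v^2 + 16), Gamma_vuv = (50*u^3 + 160*u*v)/(25*u^4 + 100*u^2*v^2 + 160*u^2*v + 256*v^2 + 16), Gamma_vvv = (80*u^2 + 256*v)/(25*u^4 + 100*u^2*v^2 + 160*u^2*v + 256*v^2 + 16)

E = 1 + (25/4)*u^2*v^2; F = 10*u*v^2 + (25/8)*u^3*v; G = 1 + 16*v^2 + 10*u^2*v + (25/16)*u^4
Gamma^k_ij = (1/2) g^{kl} (d_i g_jl + d_j g_il - d_l g_ij), with g^inv = (1/(EG-F^2)) [[G, -F], [-F, E]]
first partials: E_u = (25/2)*u*v^2, E_v = (25/2)*u^2*v, F_u = 10*v^2 + (75/8)*u^2*v, F_v = 20*u*v + (25/8)*u^3, G_u = 20*u*v + (25/4)*u^3, G_v = 32*v + 10*u^2
D = EG - F^2 = 1 + 16*v^2 + 10*u^2*v + (25/4)*u^2*v^2 + (25/16)*u^4
expanded: Gamma^u_uu = (G E_u - 2F F_u + F E_v)/(2D), Gamma^u_uv = (G E_v - F G_u)/(2D), Gamma^u_vv = (2G F_v - G G_u - F G_v)/(2D), Gamma^v_uu = (2E F_u - E E_v - F E_u)/(2D), Gamma^v_uv = (E G_u - F E_v)/(2D), Gamma^v_vv = (E G_v - 2F F_v + F G_u)/(2D); substitute and cancel common factors


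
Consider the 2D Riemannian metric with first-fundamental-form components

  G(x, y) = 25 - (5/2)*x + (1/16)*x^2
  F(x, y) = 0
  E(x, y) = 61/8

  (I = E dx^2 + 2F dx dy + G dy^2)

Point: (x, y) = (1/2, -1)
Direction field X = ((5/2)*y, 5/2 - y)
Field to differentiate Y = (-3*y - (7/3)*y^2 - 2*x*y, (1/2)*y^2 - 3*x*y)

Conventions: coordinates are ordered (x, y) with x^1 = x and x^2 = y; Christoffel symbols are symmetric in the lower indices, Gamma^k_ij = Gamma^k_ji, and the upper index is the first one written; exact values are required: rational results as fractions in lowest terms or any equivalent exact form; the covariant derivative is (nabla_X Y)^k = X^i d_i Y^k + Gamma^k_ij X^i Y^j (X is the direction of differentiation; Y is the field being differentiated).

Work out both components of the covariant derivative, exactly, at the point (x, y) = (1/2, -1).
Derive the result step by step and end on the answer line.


E = 61/8, F = 0, G = 1521/64 at the point
E_x = 0, E_y = 0, F_x = 0, F_y = 0, G_x = -39/16, G_y = 0
EG - F^2 = 92781/512;  g^inv = (512/92781) * [[1521/64, 0], [0, 61/8]]
first-kind symbols [ij,l] = (1/2)(d_i g_jl + d_j g_il - d_l g_ij): [xx,x] = E_x/2 = 0, [xx,y] = F_x - E_y/2 = 0, [xy,x] = E_y/2 = 0, [xy,y] = G_x/2 = -39/32, [yy,x] = F_y - G_x/2 = 39/32, [yy,y] = G_y/2 = 0
Gamma^x_ij = (G*[ij,x] - F*[ij,y])/(EG - F^2), Gamma^y_ij = (E*[ij,y] - F*[ij,x])/(EG - F^2)
Gamma_xxx = 0, Gamma_xxy = 0, Gamma_xyy = 39/244, Gamma_yxx = 0, Gamma_yxy = -2/39, Gamma_yyy = 0
X = (-5/2, 7/2), Y = (5/3, 2) at the point

Answer: (nabla_X Y)^x = -1133/732, (nabla_X Y)^y = -7625/468


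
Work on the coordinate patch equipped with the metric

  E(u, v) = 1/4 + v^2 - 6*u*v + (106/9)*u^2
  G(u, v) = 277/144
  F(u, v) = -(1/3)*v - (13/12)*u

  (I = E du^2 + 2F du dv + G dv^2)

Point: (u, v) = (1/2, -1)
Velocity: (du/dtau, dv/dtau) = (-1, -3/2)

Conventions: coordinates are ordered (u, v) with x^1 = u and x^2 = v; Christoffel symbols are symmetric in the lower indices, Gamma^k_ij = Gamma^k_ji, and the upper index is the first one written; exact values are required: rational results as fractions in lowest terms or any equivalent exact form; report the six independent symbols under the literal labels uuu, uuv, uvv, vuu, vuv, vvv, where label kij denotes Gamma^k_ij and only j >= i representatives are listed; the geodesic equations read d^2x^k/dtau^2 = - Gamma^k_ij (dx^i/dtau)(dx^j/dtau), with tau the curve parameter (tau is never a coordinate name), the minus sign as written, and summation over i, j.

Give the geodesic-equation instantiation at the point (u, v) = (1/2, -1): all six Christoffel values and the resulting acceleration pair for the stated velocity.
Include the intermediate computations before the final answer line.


E = 259/36, F = -5/24, G = 277/144 at the point
E_u = 160/9, E_v = -5, F_u = -13/12, F_v = -1/3, G_u = 0, G_v = 0
EG - F^2 = 35759/2592;  g^inv = (2592/35759) * [[277/144, 5/24], [5/24, 259/36]]
first-kind symbols [ij,l] = (1/2)(d_i g_jl + d_j g_il - d_l g_ij): [uu,u] = E_u/2 = 80/9, [uu,v] = F_u - E_v/2 = 17/12, [uv,u] = E_v/2 = -5/2, [uv,v] = G_u/2 = 0, [vv,u] = F_v - G_u/2 = -1/3, [vv,v] = G_v/2 = 0
Gamma^u_ij = (G*[ij,u] - F*[ij,v])/(EG - F^2), Gamma^v_ij = (E*[ij,v] - F*[ij,u])/(EG - F^2)
Gamma_uuu = 45085/35759, Gamma_uuv = -12465/35759, Gamma_uvv = -1662/35759, Gamma_vuu = 31218/35759, Gamma_vuv = -1350/35759, Gamma_vvv = -180/35759
d^2u/dtau^2 = -(Gamma_uuu*(-1)^2 + 2*Gamma_uuv*(-1)*(-3/2) + Gamma_uvv*(-3/2)^2) = -7901/71518
d^2v/dtau^2 = -(Gamma_vuu*(-1)^2 + 2*Gamma_vuv*(-1)*(-3/2) + Gamma_vvv*(-3/2)^2) = -26763/35759

Answer: Gamma_uuu = 45085/35759, Gamma_uuv = -12465/35759, Gamma_uvv = -1662/35759, Gamma_vuu = 31218/35759, Gamma_vuv = -1350/35759, Gamma_vvv = -180/35759; accelerations (d^2u/dtau^2, d^2v/dtau^2) = (-7901/71518, -26763/35759)


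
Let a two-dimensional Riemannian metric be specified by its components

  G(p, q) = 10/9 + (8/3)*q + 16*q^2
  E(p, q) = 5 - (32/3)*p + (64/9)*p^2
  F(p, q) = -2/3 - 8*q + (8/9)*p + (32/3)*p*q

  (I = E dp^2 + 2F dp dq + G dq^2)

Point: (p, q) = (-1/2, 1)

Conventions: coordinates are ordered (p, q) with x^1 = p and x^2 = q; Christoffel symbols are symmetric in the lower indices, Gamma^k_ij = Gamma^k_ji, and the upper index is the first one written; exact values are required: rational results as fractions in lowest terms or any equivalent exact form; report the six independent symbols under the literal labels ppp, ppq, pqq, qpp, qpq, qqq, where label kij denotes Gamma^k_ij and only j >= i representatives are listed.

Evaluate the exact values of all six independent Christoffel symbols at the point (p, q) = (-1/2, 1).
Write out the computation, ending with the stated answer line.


E = 109/9, F = -130/9, G = 178/9 at the point
E_p = -160/9, E_q = 0, F_p = 104/9, F_q = -40/3, G_p = 0, G_q = 104/3
EG - F^2 = 278/9;  g^inv = (9/278) * [[178/9, 130/9], [130/9, 109/9]]
first-kind symbols [ij,l] = (1/2)(d_i g_jl + d_j g_il - d_l g_ij): [pp,p] = E_p/2 = -80/9, [pp,q] = F_p - E_q/2 = 104/9, [pq,p] = E_q/2 = 0, [pq,q] = G_p/2 = 0, [qq,p] = F_q - G_p/2 = -40/3, [qq,q] = G_q/2 = 52/3
Gamma^p_ij = (G*[ij,p] - F*[ij,q])/(EG - F^2), Gamma^q_ij = (E*[ij,q] - F*[ij,p])/(EG - F^2)

Answer: Gamma_ppp = -40/139, Gamma_ppq = 0, Gamma_pqq = -60/139, Gamma_qpp = 52/139, Gamma_qpq = 0, Gamma_qqq = 78/139


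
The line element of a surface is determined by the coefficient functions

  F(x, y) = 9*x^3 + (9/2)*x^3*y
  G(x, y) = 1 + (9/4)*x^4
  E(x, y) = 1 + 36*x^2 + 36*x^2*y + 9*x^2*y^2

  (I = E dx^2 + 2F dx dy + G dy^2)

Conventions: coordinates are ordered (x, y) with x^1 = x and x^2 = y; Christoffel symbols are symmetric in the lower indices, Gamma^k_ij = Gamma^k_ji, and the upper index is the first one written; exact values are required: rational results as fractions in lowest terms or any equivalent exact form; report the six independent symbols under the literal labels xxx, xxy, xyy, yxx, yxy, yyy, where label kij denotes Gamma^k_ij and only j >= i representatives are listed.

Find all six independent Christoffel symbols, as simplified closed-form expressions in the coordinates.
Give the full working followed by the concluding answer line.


E = 1 + 36*x^2 + 36*x^2*y + 9*x^2*y^2; F = 9*x^3 + (9/2)*x^3*y; G = 1 + (9/4)*x^4
Gamma^k_ij = (1/2) g^{kl} (d_i g_jl + d_j g_il - d_l g_ij), with g^inv = (1/(EG-F^2)) [[G, -F], [-F, E]]
first partials: E_x = 72*x + 72*x*y + 18*x*y^2, E_y = 36*x^2 + 18*x^2*y, F_x = 27*x^2 + (27/2)*x^2*y, F_y = (9/2)*x^3, G_x = 9*x^3, G_y = 0
D = EG - F^2 = 1 + 36*x^2 + 36*x^2*y + 9*x^2*y^2 + (9/4)*x^4
expanded: Gamma^x_xx = (G E_x - 2F F_x + F E_y)/(2D), Gamma^x_xy = (G E_y - F G_x)/(2D), Gamma^x_yy = (2G F_y - G G_x - F G_y)/(2D), Gamma^y_xx = (2E F_x - E E_y - F E_x)/(2D), Gamma^y_xy = (E G_x - F E_y)/(2D), Gamma^y_yy = (E G_y - 2F F_y + F G_x)/(2D); substitute and cancel common factors

Answer: Gamma_xxx = (36*x*y^2 + 144*x*y + 144*x)/(9*x^4 + 36*x^2*y^2 + 144*x^2*y + 144*x^2 + 4), Gamma_xxy = (36*x^2*y + 72*x^2)/(9*x^4 + 36*x^2*y^2 + 144*x^2*y + 144*x^2 + 4), Gamma_xyy = 0, Gamma_yxx = (18*x^2*y + 36*x^2)/(9*x^4 + 36*x^2*y^2 + 144*x^2*y + 144*x^2 + 4), Gamma_yxy = 18*x^3/(9*x^4 + 36*x^2*y^2 + 144*x^2*y + 144*x^2 + 4), Gamma_yyy = 0
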